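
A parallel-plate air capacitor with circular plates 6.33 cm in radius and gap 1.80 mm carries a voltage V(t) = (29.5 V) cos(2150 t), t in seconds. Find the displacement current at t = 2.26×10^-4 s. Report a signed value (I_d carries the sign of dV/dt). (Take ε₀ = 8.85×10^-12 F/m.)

-1.83×10^-6 A

dV/dt = (29.5)(2150)·−sin(0.4859) = -2.962×10^4 V/s.
I_d = C dV/dt with C = ε₀A/d = (8.85×10^-12)(0.01259)/(1.80×10^-3) = 6.190×10^-11 F, so I_d = (6.190×10^-11)(-2.962×10^4) = -1.83×10^-6 A.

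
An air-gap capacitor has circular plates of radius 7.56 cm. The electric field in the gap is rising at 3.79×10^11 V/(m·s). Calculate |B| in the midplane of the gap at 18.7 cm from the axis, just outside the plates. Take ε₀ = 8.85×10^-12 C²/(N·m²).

Total displacement current: I_d = ε₀(πR²)(dE/dt) = (8.85×10^-12)(0.01796)(3.79×10^11) = 0.06024 A.
Outside the plates the loop encloses all of I_d, so B·2πr = μ₀ I_d and B = 6.44×10^-8 T.

6.44×10^-8 T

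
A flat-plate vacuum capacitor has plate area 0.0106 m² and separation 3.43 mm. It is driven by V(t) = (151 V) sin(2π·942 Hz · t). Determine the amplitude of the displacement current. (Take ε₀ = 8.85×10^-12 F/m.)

The displacement current equals the conduction current C dV/dt, which peaks at C V₀ ω.
With C = ε₀A/d = (8.85×10^-12)(0.0106)/(3.43×10^-3) = 2.735×10^-11 F and ω = 2πf = 5919 rad/s, I_d,max = (2.735×10^-11)(151)(5919) = 2.44×10^-5 A.

2.44×10^-5 A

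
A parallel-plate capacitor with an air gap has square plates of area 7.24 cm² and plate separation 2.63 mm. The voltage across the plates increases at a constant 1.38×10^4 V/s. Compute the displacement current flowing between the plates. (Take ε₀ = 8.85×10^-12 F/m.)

The field between the plates is E = V/d, so dE/dt = (1.38×10^4)/(2.63×10^-3 m) = 5.247×10^6 V/(m·s).
I_d = ε₀ A (dE/dt) = (8.85×10^-12)(7.24×10^-4)(5.247×10^6) = 3.36×10^-8 A.

3.36×10^-8 A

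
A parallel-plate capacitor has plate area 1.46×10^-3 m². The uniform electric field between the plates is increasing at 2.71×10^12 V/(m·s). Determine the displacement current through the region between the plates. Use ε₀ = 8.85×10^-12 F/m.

0.0350 A

With a uniform field, Φ_E = EA, so I_d = ε₀ A dE/dt = 0.0350 A.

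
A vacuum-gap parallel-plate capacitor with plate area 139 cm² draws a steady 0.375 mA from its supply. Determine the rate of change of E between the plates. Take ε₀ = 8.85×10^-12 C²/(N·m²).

By continuity, I_d in the gap equals the 0.375 mA flowing in the wire.
Then dE/dt = I_d/(ε₀A) = 3.05×10^9 V/(m·s).

3.05×10^9 V/(m·s)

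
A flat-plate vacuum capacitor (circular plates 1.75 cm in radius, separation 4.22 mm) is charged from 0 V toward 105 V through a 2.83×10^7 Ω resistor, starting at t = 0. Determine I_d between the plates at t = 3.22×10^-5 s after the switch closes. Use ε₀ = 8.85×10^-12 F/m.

With C = ε₀A/d = (8.85×10^-12)(9.621×10^-4)/(4.22×10^-3) = 2.018×10^-12 F, the time constant is τ = RC = 5.711×10^-5 s, so t/τ = 0.5638 and e^(−t/τ) = 0.5690.
I_d = I_cond = (V₀/R) e^(−t/τ) = (3.710×10^-6)(0.5690) = 2.11×10^-6 A.

2.11×10^-6 A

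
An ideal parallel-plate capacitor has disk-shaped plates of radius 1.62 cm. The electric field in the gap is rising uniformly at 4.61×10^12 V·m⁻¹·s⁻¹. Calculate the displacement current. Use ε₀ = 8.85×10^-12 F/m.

0.0336 A

I_d = ε₀ A (dE/dt) = (8.85×10^-12)(8.245×10^-4 m²)(4.61×10^12) = 0.0336 A.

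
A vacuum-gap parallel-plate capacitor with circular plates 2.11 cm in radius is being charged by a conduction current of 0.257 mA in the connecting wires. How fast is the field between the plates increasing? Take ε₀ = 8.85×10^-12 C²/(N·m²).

Charge continuity gives I_d = I = 2.57×10^-4 A between the plates.
Inverting I_d = ε₀ A dE/dt gives dE/dt = 2.57×10^-4 / (8.85×10^-12 · 1.399×10^-3) = 2.08×10^10 V/(m·s).

2.08×10^10 V/(m·s)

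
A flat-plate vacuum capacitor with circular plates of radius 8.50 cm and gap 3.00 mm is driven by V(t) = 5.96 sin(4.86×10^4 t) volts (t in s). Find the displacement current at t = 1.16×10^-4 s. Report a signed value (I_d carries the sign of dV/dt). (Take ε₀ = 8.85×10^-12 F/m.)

dE/dt = (V₀ω/d)·cos(ωt) with ωt = 5.6376 rad: (5.96)(4.86×10^4)(0.7987)/(3.00×10^-3) = 7.712×10^7 V/(m·s).
I_d = ε₀ A dE/dt = (8.85×10^-12)(0.02270)(7.712×10^7) = 1.55×10^-5 A.

1.55×10^-5 A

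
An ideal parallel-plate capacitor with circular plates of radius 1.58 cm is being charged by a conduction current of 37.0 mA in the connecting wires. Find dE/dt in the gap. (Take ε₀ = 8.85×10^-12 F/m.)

By continuity, I_d in the gap equals the 37.0 mA flowing in the wire.
Then dE/dt = I_d/(ε₀A) = 5.33×10^12 V/(m·s).

5.33×10^12 V/(m·s)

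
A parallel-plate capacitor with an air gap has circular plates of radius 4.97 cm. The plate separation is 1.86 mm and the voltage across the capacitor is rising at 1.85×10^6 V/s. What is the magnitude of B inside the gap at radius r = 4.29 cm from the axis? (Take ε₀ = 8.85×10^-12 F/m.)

2.37×10^-10 T

With E = V/d, dE/dt = 9.946×10^8 V/(m·s) and πR² = 7.760×10^-3 m², giving I_d = ε₀ πR² dE/dt = 6.831×10^-5 A.
An Ampèrian loop of radius r encloses a fraction (r/R)² of I_d. Then B·2πr = μ₀ I_d (r/R)², giving B = μ₀ I_d r/(2πR²) = 2.37×10^-10 T.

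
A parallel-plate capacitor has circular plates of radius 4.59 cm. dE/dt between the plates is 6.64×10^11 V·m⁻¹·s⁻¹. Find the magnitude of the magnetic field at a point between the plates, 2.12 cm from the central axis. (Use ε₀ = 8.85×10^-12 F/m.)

7.83×10^-8 T

Total displacement current: I_d = ε₀(πR²)(dE/dt) = (8.85×10^-12)(6.619×10^-3)(6.64×10^11) = 0.03890 A.
∮B·dl = μ₀ I_d,enc with I_d,enc = I_d r²/R² = 8.298×10^-3 A; so B = μ₀ I_d,enc/(2πr) = 7.83×10^-8 T.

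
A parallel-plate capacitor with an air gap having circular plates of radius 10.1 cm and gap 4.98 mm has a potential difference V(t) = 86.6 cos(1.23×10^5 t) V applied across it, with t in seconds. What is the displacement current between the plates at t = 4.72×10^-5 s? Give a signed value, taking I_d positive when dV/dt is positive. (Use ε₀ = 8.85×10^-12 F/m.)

2.79×10^-4 A

dE/dt = (V₀ω/d)·−sin(ωt) with ωt = 5.8056 rad: (86.6)(1.23×10^5)(0.4596)/(4.98×10^-3) = 9.830×10^8 V/(m·s).
I_d = ε₀ A dE/dt = (8.85×10^-12)(0.03205)(9.830×10^8) = 2.79×10^-4 A.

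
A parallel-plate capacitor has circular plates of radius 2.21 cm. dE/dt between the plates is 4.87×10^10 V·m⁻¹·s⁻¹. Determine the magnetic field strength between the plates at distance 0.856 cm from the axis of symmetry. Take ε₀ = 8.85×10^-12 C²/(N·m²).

I_d = ε₀ dΦ_E/dt = ε₀ πR² (dE/dt) = (8.85×10^-12)(1.534×10^-3)(4.87×10^10) = 6.611×10^-4 A through the full plate area.
An Ampèrian loop of radius r encloses a fraction (r/R)² of I_d. Then B·2πr = μ₀ I_d (r/R)², giving B = μ₀ I_d r/(2πR²) = 2.32×10^-9 T.

2.32×10^-9 T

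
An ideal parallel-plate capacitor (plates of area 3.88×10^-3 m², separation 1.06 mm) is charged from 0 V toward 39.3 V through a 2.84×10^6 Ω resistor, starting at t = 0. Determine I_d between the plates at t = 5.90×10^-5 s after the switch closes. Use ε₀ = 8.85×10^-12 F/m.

7.29×10^-6 A

C = ε₀A/d = (8.85×10^-12)(3.88×10^-3)/(1.06×10^-3) = 3.239×10^-11 F, so τ = RC = 9.199×10^-5 s.
The conduction current is I(t) = (V₀/R) e^(−t/τ), and the displacement current between the plates equals it.
t/τ = 0.6414; I_d = (39.3/2.84×10^6) · e^(−0.6414) = (1.384×10^-5)(0.5266) = 7.29×10^-6 A.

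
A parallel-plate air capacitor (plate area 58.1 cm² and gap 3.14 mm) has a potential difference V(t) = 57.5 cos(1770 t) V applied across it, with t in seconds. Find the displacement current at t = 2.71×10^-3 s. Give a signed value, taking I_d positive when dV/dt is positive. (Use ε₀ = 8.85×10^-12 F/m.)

1.66×10^-6 A

dV/dt = (57.5)(1770)·−sin(4.7967) = 1.014×10^5 V/s.
I_d = C dV/dt with C = ε₀A/d = (8.85×10^-12)(5.81×10^-3)/(3.14×10^-3) = 1.638×10^-11 F, so I_d = (1.638×10^-11)(1.014×10^5) = 1.66×10^-6 A.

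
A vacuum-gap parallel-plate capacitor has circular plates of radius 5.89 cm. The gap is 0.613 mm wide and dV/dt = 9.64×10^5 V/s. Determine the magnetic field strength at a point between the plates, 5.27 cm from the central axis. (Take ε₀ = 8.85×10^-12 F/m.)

dE/dt = (dV/dt)/d = 1.573×10^9 V/(m·s); I_d = ε₀(πR²)(dE/dt) = (8.85×10^-12)(0.01090)(1.573×10^9) = 1.517×10^-4 A.
For r < R the Ampère–Maxwell law gives B(2πr) = μ₀ I_d (r²/R²), so B = μ₀ I_d r/(2πR²) = (4π×10^-7)(1.517×10^-4)(0.0527)/(2π·0.0589²) = 4.61×10^-10 T.

4.61×10^-10 T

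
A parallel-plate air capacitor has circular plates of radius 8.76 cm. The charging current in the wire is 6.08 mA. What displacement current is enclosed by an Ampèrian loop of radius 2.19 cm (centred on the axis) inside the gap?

By continuity the displacement current in the gap matches the conduction current: I_d = 6.08×10^-3 A.
Since J_d is uniform, the enclosed fraction is (r/R)² = 0.06250, giving I_d,enc = 3.80×10^-4 A.

3.80×10^-4 A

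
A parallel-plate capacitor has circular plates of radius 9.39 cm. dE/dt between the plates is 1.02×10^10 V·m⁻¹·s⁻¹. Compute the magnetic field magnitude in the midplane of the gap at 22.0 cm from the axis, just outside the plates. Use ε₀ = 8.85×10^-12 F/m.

Through the whole plate area (πR² = 0.02770 m²), I_d = ε₀ πR² dE/dt = 2.500×10^-3 A.
With r > R the enclosed displacement current is the full I_d; B = μ₀ I_d / (2πr) = 2.27×10^-9 T.

2.27×10^-9 T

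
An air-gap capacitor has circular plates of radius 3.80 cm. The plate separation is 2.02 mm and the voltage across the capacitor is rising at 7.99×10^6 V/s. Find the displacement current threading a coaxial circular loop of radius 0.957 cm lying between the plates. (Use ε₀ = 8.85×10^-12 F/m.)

With E = V/d, dE/dt = 3.955×10^9 V/(m·s) and πR² = 4.536×10^-3 m², giving I_d = ε₀ πR² dE/dt = 1.588×10^-4 A.
The field is uniform, so I_d,enc = I_d (r/R)² = (1.588×10^-4)(0.957/3.80)² = 1.01×10^-5 A.

1.01×10^-5 A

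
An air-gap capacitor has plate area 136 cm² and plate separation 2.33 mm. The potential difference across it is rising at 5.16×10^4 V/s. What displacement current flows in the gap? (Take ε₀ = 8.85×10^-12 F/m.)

The field between the plates is E = V/d, so dE/dt = (5.16×10^4)/(2.33×10^-3 m) = 2.215×10^7 V/(m·s).
I_d = ε₀ A (dE/dt) = (8.85×10^-12)(0.0136)(2.215×10^7) = 2.67×10^-6 A.

2.67×10^-6 A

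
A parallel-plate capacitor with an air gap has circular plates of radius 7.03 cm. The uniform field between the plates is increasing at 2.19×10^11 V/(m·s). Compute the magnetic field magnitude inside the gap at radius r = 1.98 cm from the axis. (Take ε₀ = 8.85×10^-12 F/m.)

2.41×10^-8 T

I_d = ε₀ dΦ_E/dt = ε₀ πR² (dE/dt) = (8.85×10^-12)(0.01553)(2.19×10^11) = 0.03010 A through the full plate area.
For r < R the Ampère–Maxwell law gives B(2πr) = μ₀ I_d (r²/R²), so B = μ₀ I_d r/(2πR²) = (4π×10^-7)(0.03010)(0.0198)/(2π·0.0703²) = 2.41×10^-8 T.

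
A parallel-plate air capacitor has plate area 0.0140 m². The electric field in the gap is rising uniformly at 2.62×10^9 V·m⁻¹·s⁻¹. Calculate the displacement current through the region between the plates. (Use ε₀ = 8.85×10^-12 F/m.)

3.25×10^-4 A

The displacement current is ε₀ times dΦ_E/dt = ε₀ A dE/dt = (8.85×10^-12)(0.0140)(2.62×10^9) = 3.25×10^-4 A.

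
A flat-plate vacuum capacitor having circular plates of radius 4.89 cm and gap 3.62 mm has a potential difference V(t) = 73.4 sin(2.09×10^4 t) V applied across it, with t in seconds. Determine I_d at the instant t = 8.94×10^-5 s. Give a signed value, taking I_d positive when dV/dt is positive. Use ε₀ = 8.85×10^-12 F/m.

-8.26×10^-6 A

dE/dt = (V₀ω/d)·cos(ωt) with ωt = 1.86846 rad: (73.4)(2.09×10^4)(-0.2933)/(3.62×10^-3) = -1.243×10^8 V/(m·s).
I_d = ε₀ A dE/dt = (8.85×10^-12)(7.512×10^-3)(-1.243×10^8) = -8.26×10^-6 A.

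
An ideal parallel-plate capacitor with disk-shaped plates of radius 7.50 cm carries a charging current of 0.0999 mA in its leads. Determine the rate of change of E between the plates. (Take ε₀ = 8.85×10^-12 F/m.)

6.39×10^8 V/(m·s)

Charge continuity gives I_d = I = 9.99×10^-5 A between the plates.
Since I_d = ε₀ A dE/dt, dE/dt = I_d/(ε₀A) = (9.99×10^-5)/((8.85×10^-12)(0.01767)) = 6.39×10^8 V/(m·s).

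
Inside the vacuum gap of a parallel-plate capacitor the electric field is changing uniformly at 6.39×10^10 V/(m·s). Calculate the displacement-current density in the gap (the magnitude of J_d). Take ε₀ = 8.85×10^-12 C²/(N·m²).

J_d = ε₀ ∂E/∂t, so J_d = 0.566 A/m².

0.566 A/m²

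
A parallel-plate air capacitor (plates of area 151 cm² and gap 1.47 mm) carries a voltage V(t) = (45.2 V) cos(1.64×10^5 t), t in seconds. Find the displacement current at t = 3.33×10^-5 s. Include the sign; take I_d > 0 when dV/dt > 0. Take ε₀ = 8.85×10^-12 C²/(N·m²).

C = ε₀A/d = (8.85×10^-12)(0.0151)/(1.47×10^-3) = 9.091×10^-11 F. dV/dt = V₀ω·−sin(ωt); at ωt = 5.4612 rad this factor is 0.7325.
I_d = C dV/dt = (9.091×10^-11)(45.2)(1.64×10^5)(0.7325) = 4.94×10^-4 A.

4.94×10^-4 A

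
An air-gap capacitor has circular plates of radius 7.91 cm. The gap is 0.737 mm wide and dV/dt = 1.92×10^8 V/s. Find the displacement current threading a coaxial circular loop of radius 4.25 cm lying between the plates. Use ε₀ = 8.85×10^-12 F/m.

0.0131 A

dE/dt = (dV/dt)/d = 2.605×10^11 V/(m·s); I_d = ε₀(πR²)(dE/dt) = (8.85×10^-12)(0.01966)(2.605×10^11) = 0.04532 A.
Through an area πr² the displacement current is I_d·(πr²/πR²) = I_d (r/R)² = 0.0131 A.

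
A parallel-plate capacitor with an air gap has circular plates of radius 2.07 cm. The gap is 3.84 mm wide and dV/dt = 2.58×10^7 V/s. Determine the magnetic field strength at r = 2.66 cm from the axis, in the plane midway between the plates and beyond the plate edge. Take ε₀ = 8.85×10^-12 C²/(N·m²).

dE/dt = (dV/dt)/d = 6.719×10^9 V/(m·s); I_d = ε₀(πR²)(dE/dt) = (8.85×10^-12)(1.346×10^-3)(6.719×10^9) = 8.004×10^-5 A.
With r > R the enclosed displacement current is the full I_d; B = μ₀ I_d / (2πr) = 6.02×10^-10 T.

6.02×10^-10 T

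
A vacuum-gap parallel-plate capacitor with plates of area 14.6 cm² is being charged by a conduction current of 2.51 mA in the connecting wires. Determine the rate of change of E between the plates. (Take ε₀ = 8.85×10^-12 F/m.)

1.94×10^11 V/(m·s)

Charge continuity gives I_d = I = 2.51×10^-3 A between the plates.
Since I_d = ε₀ A dE/dt, dE/dt = I_d/(ε₀A) = (2.51×10^-3)/((8.85×10^-12)(1.46×10^-3)) = 1.94×10^11 V/(m·s).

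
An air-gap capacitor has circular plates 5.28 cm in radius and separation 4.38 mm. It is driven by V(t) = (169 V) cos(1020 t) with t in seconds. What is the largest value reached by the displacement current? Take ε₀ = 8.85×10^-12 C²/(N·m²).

3.05×10^-6 A

(dE/dt)_max = V₀ω/d = 3.936×10^7 V/(m·s); ω = 1020 rad/s.
I_d,max = ε₀ A (dE/dt)_max = (8.85×10^-12)(8.758×10^-3)(3.936×10^7) = 3.05×10^-6 A.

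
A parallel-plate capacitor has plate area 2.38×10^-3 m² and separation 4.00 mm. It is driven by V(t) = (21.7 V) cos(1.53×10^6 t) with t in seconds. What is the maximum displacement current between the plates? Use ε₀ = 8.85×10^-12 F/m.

C = ε₀A/d = (8.85×10^-12)(2.38×10^-3)/(4.00×10^-3) = 5.266×10^-12 F; ω = 1.53×10^6 rad/s.
I_d = C dV/dt, so |I_d|_max = C V₀ ω = (5.266×10^-12)(21.7)(1.53×10^6) = 1.75×10^-4 A.

1.75×10^-4 A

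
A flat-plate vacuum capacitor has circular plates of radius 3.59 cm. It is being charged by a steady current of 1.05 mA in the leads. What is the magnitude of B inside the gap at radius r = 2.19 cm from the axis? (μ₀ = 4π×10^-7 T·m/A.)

Between the plates the displacement current equals the wire current: I_d = 1.05 mA = 1.05×10^-3 A.
For r < R the Ampère–Maxwell law gives B(2πr) = μ₀ I_d (r²/R²), so B = μ₀ I_d r/(2πR²) = (4π×10^-7)(1.05×10^-3)(0.0219)/(2π·0.0359²) = 3.57×10^-9 T.

3.57×10^-9 T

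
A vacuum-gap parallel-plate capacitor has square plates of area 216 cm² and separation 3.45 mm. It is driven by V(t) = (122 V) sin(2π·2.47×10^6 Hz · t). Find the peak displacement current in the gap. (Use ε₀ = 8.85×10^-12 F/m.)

(dE/dt)_max = V₀ω/d = 5.488×10^11 V/(m·s); ω = 2πf = 1.552×10^7 rad/s.
I_d,max = ε₀ A (dE/dt)_max = (8.85×10^-12)(0.0216)(5.488×10^11) = 0.105 A.

0.105 A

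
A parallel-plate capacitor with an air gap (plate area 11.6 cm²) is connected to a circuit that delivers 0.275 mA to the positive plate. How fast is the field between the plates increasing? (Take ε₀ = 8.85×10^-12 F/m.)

By continuity, I_d in the gap equals the 0.275 mA flowing in the wire.
Then dE/dt = I_d/(ε₀A) = 2.68×10^10 V/(m·s).

2.68×10^10 V/(m·s)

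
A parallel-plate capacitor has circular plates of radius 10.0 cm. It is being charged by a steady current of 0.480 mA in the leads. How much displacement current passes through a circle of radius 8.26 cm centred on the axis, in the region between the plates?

3.27×10^-4 A

Between the plates the displacement current equals the wire current: I_d = 0.480 mA = 4.80×10^-4 A.
The field is uniform, so I_d,enc = I_d (r/R)² = (4.80×10^-4)(8.26/10.0)² = 3.27×10^-4 A.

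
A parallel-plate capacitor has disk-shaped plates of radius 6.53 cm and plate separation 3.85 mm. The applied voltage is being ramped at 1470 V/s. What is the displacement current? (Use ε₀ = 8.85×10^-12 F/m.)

4.53×10^-8 A

C = ε₀A/d = (8.85×10^-12)(0.01340)/(3.85×10^-3) = 3.080×10^-11 F.
I_d = C dV/dt = (3.080×10^-11)(1470) = 4.53×10^-8 A.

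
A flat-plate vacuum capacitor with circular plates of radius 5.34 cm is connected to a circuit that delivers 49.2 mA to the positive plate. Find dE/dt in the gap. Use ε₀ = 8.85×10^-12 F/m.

6.21×10^11 V/(m·s)

By continuity, I_d in the gap equals the 49.2 mA flowing in the wire.
Then dE/dt = I_d/(ε₀A) = 6.21×10^11 V/(m·s).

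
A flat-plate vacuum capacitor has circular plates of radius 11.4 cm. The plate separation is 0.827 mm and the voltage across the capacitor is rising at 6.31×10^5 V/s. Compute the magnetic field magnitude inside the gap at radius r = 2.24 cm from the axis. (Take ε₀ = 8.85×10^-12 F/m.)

dE/dt = (dV/dt)/d = 7.630×10^8 V/(m·s); I_d = ε₀(πR²)(dE/dt) = (8.85×10^-12)(0.04083)(7.630×10^8) = 2.757×10^-4 A.
∮B·dl = μ₀ I_d,enc with I_d,enc = I_d r²/R² = 1.064×10^-5 A; so B = μ₀ I_d,enc/(2πr) = 9.50×10^-11 T.

9.50×10^-11 T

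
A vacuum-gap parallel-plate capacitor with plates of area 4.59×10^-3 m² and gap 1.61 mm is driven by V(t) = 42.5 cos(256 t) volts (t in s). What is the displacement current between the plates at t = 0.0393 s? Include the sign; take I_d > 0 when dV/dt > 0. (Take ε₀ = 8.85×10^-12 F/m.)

1.63×10^-7 A

dE/dt = (V₀ω/d)·−sin(ωt) with ωt = 10.0608 rad: (42.5)(256)(0.5940)/(1.61×10^-3) = 4.014×10^6 V/(m·s).
I_d = ε₀ A dE/dt = (8.85×10^-12)(4.59×10^-3)(4.014×10^6) = 1.63×10^-7 A.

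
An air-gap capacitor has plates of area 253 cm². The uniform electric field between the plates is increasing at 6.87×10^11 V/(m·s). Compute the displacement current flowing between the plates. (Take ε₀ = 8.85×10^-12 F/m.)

0.154 A

With a uniform field, Φ_E = EA, so I_d = ε₀ A dE/dt = 0.154 A.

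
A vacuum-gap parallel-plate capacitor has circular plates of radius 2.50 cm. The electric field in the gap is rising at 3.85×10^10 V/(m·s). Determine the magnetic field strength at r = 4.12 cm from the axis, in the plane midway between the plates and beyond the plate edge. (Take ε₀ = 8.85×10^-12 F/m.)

3.25×10^-9 T

Total displacement current: I_d = ε₀(πR²)(dE/dt) = (8.85×10^-12)(1.963×10^-3)(3.85×10^10) = 6.688×10^-4 A.
Outside the plates the loop encloses all of I_d, so B·2πr = μ₀ I_d and B = 3.25×10^-9 T.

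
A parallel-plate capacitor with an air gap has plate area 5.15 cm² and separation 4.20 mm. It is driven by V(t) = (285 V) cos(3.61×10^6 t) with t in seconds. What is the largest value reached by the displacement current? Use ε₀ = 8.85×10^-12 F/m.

1.12×10^-3 A

(dE/dt)_max = V₀ω/d = 2.450×10^11 V/(m·s); ω = 3.61×10^6 rad/s.
I_d,max = ε₀ A (dE/dt)_max = (8.85×10^-12)(5.15×10^-4)(2.450×10^11) = 1.12×10^-3 A.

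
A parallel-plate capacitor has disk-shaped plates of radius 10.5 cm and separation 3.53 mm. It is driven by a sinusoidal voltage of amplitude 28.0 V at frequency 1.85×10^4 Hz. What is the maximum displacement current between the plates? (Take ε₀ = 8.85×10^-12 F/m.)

C = ε₀A/d = (8.85×10^-12)(0.03464)/(3.53×10^-3) = 8.685×10^-11 F; ω = 2πf = 1.162×10^5 rad/s.
I_d = C dV/dt, so |I_d|_max = C V₀ ω = (8.685×10^-11)(28.0)(1.162×10^5) = 2.83×10^-4 A.

2.83×10^-4 A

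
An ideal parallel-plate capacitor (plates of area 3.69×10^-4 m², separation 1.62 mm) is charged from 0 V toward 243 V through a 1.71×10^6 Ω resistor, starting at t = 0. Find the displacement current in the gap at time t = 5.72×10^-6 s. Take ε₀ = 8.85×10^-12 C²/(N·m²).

C = ε₀A/d = (8.85×10^-12)(3.69×10^-4)/(1.62×10^-3) = 2.016×10^-12 F, so τ = RC = 3.447×10^-6 s.
The conduction current is I(t) = (V₀/R) e^(−t/τ), and the displacement current between the plates equals it.
t/τ = 1.659; I_d = (243/1.71×10^6) · e^(−1.659) = (1.421×10^-4)(0.1903) = 2.70×10^-5 A.

2.70×10^-5 A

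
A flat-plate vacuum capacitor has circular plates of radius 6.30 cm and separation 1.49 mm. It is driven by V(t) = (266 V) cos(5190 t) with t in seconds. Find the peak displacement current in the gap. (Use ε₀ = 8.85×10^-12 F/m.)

1.02×10^-4 A

The displacement current equals the conduction current C dV/dt, which peaks at C V₀ ω.
With C = ε₀A/d = (8.85×10^-12)(0.01247)/(1.49×10^-3) = 7.407×10^-11 F and ω = 5190 rad/s, I_d,max = (7.407×10^-11)(266)(5190) = 1.02×10^-4 A.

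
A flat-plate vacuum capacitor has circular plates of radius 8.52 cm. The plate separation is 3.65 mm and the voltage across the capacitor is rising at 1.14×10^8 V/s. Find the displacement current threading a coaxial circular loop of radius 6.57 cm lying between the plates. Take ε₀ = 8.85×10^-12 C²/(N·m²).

I_d = C dV/dt with C = ε₀πR²/d = 5.528×10^-11 F, so I_d = (5.528×10^-11)(1.14×10^8) = 6.302×10^-3 A.
Through an area πr² the displacement current is I_d·(πr²/πR²) = I_d (r/R)² = 3.75×10^-3 A.

3.75×10^-3 A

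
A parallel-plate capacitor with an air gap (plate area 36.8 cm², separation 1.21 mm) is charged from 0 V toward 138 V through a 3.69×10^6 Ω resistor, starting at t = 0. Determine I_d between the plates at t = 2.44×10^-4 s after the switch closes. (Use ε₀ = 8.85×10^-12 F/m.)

3.21×10^-6 A

With C = ε₀A/d = (8.85×10^-12)(3.68×10^-3)/(1.21×10^-3) = 2.692×10^-11 F, the time constant is τ = RC = 9.933×10^-5 s, so t/τ = 2.456 and e^(−t/τ) = 0.08578.
I_d = I_cond = (V₀/R) e^(−t/τ) = (3.740×10^-5)(0.08578) = 3.21×10^-6 A.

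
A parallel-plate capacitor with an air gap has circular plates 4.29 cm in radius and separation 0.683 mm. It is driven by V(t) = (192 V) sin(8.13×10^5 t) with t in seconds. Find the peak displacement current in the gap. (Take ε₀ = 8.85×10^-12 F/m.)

0.0117 A

(dE/dt)_max = V₀ω/d = 2.285×10^11 V/(m·s); ω = 8.13×10^5 rad/s.
I_d,max = ε₀ A (dE/dt)_max = (8.85×10^-12)(5.782×10^-3)(2.285×10^11) = 0.0117 A.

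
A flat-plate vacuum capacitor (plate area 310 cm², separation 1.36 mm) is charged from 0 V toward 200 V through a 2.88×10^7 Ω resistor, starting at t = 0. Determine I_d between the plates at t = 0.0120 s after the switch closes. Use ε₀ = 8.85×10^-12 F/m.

C = ε₀A/d = (8.85×10^-12)(0.0310)/(1.36×10^-3) = 2.017×10^-10 F and τ = RC = 5.809×10^-3 s. I_d in the gap equals the RC charging current.
I_d(t) = (V₀/R) e^(−t/τ) = 6.944×10^-6 · e^(−2.066) = 8.80×10^-7 A.

8.80×10^-7 A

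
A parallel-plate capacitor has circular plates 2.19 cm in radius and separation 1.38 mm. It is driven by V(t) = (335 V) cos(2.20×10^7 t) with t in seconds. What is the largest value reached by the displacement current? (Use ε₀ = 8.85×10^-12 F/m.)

C = ε₀A/d = (8.85×10^-12)(1.507×10^-3)/(1.38×10^-3) = 9.664×10^-12 F; ω = 2.20×10^7 rad/s.
I_d = C dV/dt, so |I_d|_max = C V₀ ω = (9.664×10^-12)(335)(2.20×10^7) = 0.0712 A.

0.0712 A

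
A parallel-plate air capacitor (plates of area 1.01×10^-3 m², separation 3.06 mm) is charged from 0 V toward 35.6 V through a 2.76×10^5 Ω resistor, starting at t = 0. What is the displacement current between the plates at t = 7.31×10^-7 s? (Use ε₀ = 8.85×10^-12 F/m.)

C = ε₀A/d = (8.85×10^-12)(1.01×10^-3)/(3.06×10^-3) = 2.921×10^-12 F, so τ = RC = 8.062×10^-7 s.
The conduction current is I(t) = (V₀/R) e^(−t/τ), and the displacement current between the plates equals it.
t/τ = 0.9067; I_d = (35.6/2.76×10^5) · e^(−0.9067) = (1.290×10^-4)(0.4039) = 5.21×10^-5 A.

5.21×10^-5 A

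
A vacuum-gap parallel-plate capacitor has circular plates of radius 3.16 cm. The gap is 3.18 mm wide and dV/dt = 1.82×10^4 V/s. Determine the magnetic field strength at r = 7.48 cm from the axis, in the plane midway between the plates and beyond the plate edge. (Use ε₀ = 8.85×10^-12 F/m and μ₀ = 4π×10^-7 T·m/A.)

dE/dt = (dV/dt)/d = 5.723×10^6 V/(m·s); I_d = ε₀(πR²)(dE/dt) = (8.85×10^-12)(3.137×10^-3)(5.723×10^6) = 1.589×10^-7 A.
Outside the plates the loop encloses all of I_d, so B·2πr = μ₀ I_d and B = 4.25×10^-13 T.

4.25×10^-13 T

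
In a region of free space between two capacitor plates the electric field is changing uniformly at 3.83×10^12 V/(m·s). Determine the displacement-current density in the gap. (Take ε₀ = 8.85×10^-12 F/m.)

J_d = ε₀ dE/dt = (8.85×10^-12)(3.83×10^12) = 33.9 A/m².

33.9 A/m²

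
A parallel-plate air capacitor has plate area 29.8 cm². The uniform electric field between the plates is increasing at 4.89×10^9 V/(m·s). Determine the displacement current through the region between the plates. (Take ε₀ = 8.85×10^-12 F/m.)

With a uniform field, Φ_E = EA, so I_d = ε₀ A dE/dt = 1.29×10^-4 A.

1.29×10^-4 A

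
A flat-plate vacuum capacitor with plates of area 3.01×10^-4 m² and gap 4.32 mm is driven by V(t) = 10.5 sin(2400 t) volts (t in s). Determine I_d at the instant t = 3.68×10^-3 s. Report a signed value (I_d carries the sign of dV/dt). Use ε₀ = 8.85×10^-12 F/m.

-1.29×10^-8 A

dV/dt = (10.5)(2400)·cos(8.832) = -2.090×10^4 V/s.
I_d = C dV/dt with C = ε₀A/d = (8.85×10^-12)(3.01×10^-4)/(4.32×10^-3) = 6.166×10^-13 F, so I_d = (6.166×10^-13)(-2.090×10^4) = -1.29×10^-8 A.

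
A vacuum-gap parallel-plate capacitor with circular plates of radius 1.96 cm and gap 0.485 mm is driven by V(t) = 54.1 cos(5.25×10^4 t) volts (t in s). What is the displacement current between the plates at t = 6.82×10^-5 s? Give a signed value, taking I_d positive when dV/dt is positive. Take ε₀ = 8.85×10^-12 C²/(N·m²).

2.66×10^-5 A

C = ε₀A/d = (8.85×10^-12)(1.207×10^-3)/(4.85×10^-4) = 2.202×10^-11 F. dV/dt = V₀ω·−sin(ωt); at ωt = 3.5805 rad this factor is 0.4250.
I_d = C dV/dt = (2.202×10^-11)(54.1)(5.25×10^4)(0.4250) = 2.66×10^-5 A.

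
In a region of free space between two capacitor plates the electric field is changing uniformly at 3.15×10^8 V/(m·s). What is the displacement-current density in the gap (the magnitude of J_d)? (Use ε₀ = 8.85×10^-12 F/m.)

2.79×10^-3 A/m²

J_d = ε₀ ∂E/∂t, so J_d = 2.79×10^-3 A/m².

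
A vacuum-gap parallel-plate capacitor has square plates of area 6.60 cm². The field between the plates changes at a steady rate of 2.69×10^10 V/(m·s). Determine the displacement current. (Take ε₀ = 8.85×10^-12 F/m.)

1.57×10^-4 A

The displacement current is ε₀ times dΦ_E/dt = ε₀ A dE/dt = (8.85×10^-12)(6.60×10^-4)(2.69×10^10) = 1.57×10^-4 A.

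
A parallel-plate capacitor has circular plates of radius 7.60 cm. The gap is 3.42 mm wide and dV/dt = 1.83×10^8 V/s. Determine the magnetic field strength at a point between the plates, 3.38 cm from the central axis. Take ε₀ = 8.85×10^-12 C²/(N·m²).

dE/dt = (dV/dt)/d = 5.351×10^10 V/(m·s); I_d = ε₀(πR²)(dE/dt) = (8.85×10^-12)(0.01815)(5.351×10^10) = 8.595×10^-3 A.
∮B·dl = μ₀ I_d,enc with I_d,enc = I_d r²/R² = 1.700×10^-3 A; so B = μ₀ I_d,enc/(2πr) = 1.01×10^-8 T.

1.01×10^-8 T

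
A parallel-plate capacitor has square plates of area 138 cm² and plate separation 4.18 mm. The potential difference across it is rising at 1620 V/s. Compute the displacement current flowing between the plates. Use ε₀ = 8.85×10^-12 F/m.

E = V/d so dE/dt = (dV/dt)/d = 3.876×10^5 V/(m·s), and I_d = ε₀ A dE/dt = (8.85×10^-12)(0.0138)(3.876×10^5) = 4.73×10^-8 A.

4.73×10^-8 A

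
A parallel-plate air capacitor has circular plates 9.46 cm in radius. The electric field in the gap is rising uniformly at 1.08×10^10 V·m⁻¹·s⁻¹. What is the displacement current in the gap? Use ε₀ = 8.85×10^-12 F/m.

The displacement current is ε₀ times dΦ_E/dt = ε₀ A dE/dt = (8.85×10^-12)(0.02811)(1.08×10^10) = 2.69×10^-3 A.

2.69×10^-3 A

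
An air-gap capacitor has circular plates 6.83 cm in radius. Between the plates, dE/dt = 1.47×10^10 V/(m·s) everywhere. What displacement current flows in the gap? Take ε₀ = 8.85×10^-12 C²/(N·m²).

1.91×10^-3 A

I_d = ε₀ A (dE/dt) = (8.85×10^-12)(0.01466 m²)(1.47×10^10) = 1.91×10^-3 A.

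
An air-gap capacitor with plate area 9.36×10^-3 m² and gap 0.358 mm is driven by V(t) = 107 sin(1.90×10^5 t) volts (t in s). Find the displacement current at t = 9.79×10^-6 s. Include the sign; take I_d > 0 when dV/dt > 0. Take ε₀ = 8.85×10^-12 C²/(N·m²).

dE/dt = (V₀ω/d)·cos(ωt) with ωt = 1.8601 rad: (107)(1.90×10^5)(-0.2853)/(3.58×10^-4) = -1.620×10^10 V/(m·s).
I_d = ε₀ A dE/dt = (8.85×10^-12)(9.36×10^-3)(-1.620×10^10) = -1.34×10^-3 A.

-1.34×10^-3 A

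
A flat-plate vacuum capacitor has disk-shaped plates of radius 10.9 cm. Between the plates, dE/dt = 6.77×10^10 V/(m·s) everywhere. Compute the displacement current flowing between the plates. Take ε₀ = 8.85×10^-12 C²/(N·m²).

The displacement current is ε₀ times dΦ_E/dt = ε₀ A dE/dt = (8.85×10^-12)(0.03733)(6.77×10^10) = 0.0224 A.

0.0224 A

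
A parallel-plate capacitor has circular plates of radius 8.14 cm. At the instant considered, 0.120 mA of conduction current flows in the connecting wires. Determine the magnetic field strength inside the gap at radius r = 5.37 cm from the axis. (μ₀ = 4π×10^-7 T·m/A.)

Between the plates the displacement current equals the wire current: I_d = 0.120 mA = 1.20×10^-4 A.
An Ampèrian loop of radius r encloses a fraction (r/R)² of I_d. Then B·2πr = μ₀ I_d (r/R)², giving B = μ₀ I_d r/(2πR²) = 1.95×10^-10 T.

1.95×10^-10 T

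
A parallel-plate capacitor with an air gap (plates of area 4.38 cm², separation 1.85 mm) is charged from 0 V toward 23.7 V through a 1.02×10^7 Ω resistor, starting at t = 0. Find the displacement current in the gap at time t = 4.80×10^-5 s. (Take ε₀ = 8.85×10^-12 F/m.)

C = ε₀A/d = (8.85×10^-12)(4.38×10^-4)/(1.85×10^-3) = 2.095×10^-12 F and τ = RC = 2.137×10^-5 s. I_d in the gap equals the RC charging current.
I_d(t) = (V₀/R) e^(−t/τ) = 2.324×10^-6 · e^(−2.246) = 2.46×10^-7 A.

2.46×10^-7 A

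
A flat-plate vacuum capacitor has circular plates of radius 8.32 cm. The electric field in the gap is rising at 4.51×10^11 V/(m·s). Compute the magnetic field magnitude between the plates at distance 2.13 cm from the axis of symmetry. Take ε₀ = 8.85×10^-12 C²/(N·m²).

Through the whole plate area (πR² = 0.02175 m²), I_d = ε₀ πR² dE/dt = 0.08681 A.
An Ampèrian loop of radius r encloses a fraction (r/R)² of I_d. Then B·2πr = μ₀ I_d (r/R)², giving B = μ₀ I_d r/(2πR²) = 5.34×10^-8 T.

5.34×10^-8 T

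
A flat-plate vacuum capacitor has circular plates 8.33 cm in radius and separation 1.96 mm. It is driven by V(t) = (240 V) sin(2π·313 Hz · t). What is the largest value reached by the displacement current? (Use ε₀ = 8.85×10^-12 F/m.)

The displacement current equals the conduction current C dV/dt, which peaks at C V₀ ω.
With C = ε₀A/d = (8.85×10^-12)(0.02180)/(1.96×10^-3) = 9.843×10^-11 F and ω = 2πf = 1967 rad/s, I_d,max = (9.843×10^-11)(240)(1967) = 4.65×10^-5 A.

4.65×10^-5 A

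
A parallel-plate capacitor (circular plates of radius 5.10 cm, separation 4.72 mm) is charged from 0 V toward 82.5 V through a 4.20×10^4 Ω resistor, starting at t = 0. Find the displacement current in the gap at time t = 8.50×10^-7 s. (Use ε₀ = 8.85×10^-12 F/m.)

C = ε₀A/d = (8.85×10^-12)(8.171×10^-3)/(4.72×10^-3) = 1.532×10^-11 F, so τ = RC = 6.434×10^-7 s.
The conduction current is I(t) = (V₀/R) e^(−t/τ), and the displacement current between the plates equals it.
t/τ = 1.321; I_d = (82.5/4.20×10^4) · e^(−1.321) = (1.964×10^-3)(0.2669) = 5.24×10^-4 A.

5.24×10^-4 A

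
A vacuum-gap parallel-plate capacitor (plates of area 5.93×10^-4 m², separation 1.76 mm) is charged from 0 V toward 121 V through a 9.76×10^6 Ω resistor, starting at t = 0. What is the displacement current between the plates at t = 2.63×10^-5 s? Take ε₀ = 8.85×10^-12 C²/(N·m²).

5.02×10^-6 A

C = ε₀A/d = (8.85×10^-12)(5.93×10^-4)/(1.76×10^-3) = 2.982×10^-12 F, so τ = RC = 2.910×10^-5 s.
The conduction current is I(t) = (V₀/R) e^(−t/τ), and the displacement current between the plates equals it.
t/τ = 0.9038; I_d = (121/9.76×10^6) · e^(−0.9038) = (1.240×10^-5)(0.4050) = 5.02×10^-6 A.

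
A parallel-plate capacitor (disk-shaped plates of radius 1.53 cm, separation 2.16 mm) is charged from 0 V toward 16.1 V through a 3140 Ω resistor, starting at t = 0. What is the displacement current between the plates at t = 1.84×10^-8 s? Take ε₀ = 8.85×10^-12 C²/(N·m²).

7.33×10^-4 A

C = ε₀A/d = (8.85×10^-12)(7.354×10^-4)/(2.16×10^-3) = 3.013×10^-12 F, so τ = RC = 9.461×10^-9 s.
The conduction current is I(t) = (V₀/R) e^(−t/τ), and the displacement current between the plates equals it.
t/τ = 1.945; I_d = (16.1/3140) · e^(−1.945) = (5.127×10^-3)(0.1430) = 7.33×10^-4 A.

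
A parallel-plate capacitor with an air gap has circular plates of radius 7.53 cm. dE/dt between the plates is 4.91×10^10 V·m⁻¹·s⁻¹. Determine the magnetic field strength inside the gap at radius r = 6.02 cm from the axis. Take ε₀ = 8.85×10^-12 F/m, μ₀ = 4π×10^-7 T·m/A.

Through the whole plate area (πR² = 0.01781 m²), I_d = ε₀ πR² dE/dt = 7.739×10^-3 A.
An Ampèrian loop of radius r encloses a fraction (r/R)² of I_d. Then B·2πr = μ₀ I_d (r/R)², giving B = μ₀ I_d r/(2πR²) = 1.64×10^-8 T.

1.64×10^-8 T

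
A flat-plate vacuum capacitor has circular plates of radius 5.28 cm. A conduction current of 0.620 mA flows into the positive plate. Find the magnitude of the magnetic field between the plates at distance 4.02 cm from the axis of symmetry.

Between the plates the displacement current equals the wire current: I_d = 0.620 mA = 6.20×10^-4 A.
An Ampèrian loop of radius r encloses a fraction (r/R)² of I_d. Then B·2πr = μ₀ I_d (r/R)², giving B = μ₀ I_d r/(2πR²) = 1.79×10^-9 T.

1.79×10^-9 T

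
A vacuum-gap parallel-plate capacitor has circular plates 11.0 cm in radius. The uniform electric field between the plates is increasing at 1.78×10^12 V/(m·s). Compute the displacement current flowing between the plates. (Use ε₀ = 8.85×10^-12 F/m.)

0.599 A

The displacement current is ε₀ times dΦ_E/dt = ε₀ A dE/dt = (8.85×10^-12)(0.03801)(1.78×10^12) = 0.599 A.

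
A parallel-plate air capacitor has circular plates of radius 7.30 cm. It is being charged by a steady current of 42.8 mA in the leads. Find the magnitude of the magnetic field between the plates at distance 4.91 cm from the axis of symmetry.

7.89×10^-8 T

By continuity the displacement current in the gap matches the conduction current: I_d = 0.0428 A.
For r < R the Ampère–Maxwell law gives B(2πr) = μ₀ I_d (r²/R²), so B = μ₀ I_d r/(2πR²) = (4π×10^-7)(0.0428)(0.0491)/(2π·0.0730²) = 7.89×10^-8 T.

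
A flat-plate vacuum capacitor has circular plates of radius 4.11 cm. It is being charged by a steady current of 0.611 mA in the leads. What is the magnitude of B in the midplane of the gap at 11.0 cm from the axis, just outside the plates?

1.11×10^-9 T

No conduction current crosses the gap, so I_d there equals the 6.11×10^-4 A in the leads.
With r > R the enclosed displacement current is the full I_d; B = μ₀ I_d / (2πr) = 1.11×10^-9 T.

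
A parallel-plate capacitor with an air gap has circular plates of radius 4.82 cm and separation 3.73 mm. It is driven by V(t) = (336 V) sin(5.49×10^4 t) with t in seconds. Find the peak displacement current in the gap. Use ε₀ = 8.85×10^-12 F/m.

(dE/dt)_max = V₀ω/d = 4.945×10^9 V/(m·s); ω = 5.49×10^4 rad/s.
I_d,max = ε₀ A (dE/dt)_max = (8.85×10^-12)(7.299×10^-3)(4.945×10^9) = 3.19×10^-4 A.

3.19×10^-4 A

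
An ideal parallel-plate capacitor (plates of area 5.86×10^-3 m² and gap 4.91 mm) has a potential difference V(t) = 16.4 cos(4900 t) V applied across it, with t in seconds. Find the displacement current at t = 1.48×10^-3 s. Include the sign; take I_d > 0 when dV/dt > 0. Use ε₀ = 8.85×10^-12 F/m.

dE/dt = (V₀ω/d)·−sin(ωt) with ωt = 7.252 rad: (16.4)(4900)(-0.8242)/(4.91×10^-3) = -1.349×10^7 V/(m·s).
I_d = ε₀ A dE/dt = (8.85×10^-12)(5.86×10^-3)(-1.349×10^7) = -7.00×10^-7 A.

-7.00×10^-7 A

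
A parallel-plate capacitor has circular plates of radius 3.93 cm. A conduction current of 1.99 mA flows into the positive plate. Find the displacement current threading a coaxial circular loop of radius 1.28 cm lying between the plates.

No conduction current crosses the gap, so I_d there equals the 1.99×10^-3 A in the leads.
Through an area πr² the displacement current is I_d·(πr²/πR²) = I_d (r/R)² = 2.11×10^-4 A.

2.11×10^-4 A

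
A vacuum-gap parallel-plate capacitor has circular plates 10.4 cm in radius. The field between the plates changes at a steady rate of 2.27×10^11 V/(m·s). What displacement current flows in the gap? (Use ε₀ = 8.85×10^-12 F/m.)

0.0683 A

The displacement current is ε₀ times dΦ_E/dt = ε₀ A dE/dt = (8.85×10^-12)(0.03398)(2.27×10^11) = 0.0683 A.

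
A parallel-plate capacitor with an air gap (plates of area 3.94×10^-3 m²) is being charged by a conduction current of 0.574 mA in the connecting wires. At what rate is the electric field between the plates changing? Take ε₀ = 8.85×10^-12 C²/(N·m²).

The displacement current between the plates equals the conduction current, I_d = 0.574 mA.
Inverting I_d = ε₀ A dE/dt gives dE/dt = 5.74×10^-4 / (8.85×10^-12 · 3.94×10^-3) = 1.65×10^10 V/(m·s).

1.65×10^10 V/(m·s)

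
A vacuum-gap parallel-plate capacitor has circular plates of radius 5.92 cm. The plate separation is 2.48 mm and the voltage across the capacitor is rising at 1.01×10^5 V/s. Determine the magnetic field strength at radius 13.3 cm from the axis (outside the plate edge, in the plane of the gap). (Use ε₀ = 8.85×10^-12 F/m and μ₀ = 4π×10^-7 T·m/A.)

5.97×10^-12 T

I_d = C dV/dt with C = ε₀πR²/d = 3.929×10^-11 F, so I_d = (3.929×10^-11)(1.01×10^5) = 3.968×10^-6 A.
Outside the plates the loop encloses all of I_d, so B·2πr = μ₀ I_d and B = 5.97×10^-12 T.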